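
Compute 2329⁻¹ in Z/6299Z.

By the extended Euclidean algorithm:
6299 = 2·2329 + 1641
2329 = 1·1641 + 688
1641 = 2·688 + 265
688 = 2·265 + 158
265 = 1·158 + 107
158 = 1·107 + 51
107 = 2·51 + 5
51 = 10·5 + 1
5 = 5·1 + 0
gcd(2329, 6299) = 1, so the inverse exists.
Back-substitute for 1:
1 = 1·51 − 10·5
  = −10·107 + 21·51
  = 21·158 − 31·107
  = −31·265 + 52·158
  = 52·688 − 135·265
  = −135·1641 + 322·688
  = 322·2329 − 457·1641
  = −457·6299 + 1236·2329
So 2329⁻¹ ≡ 1236 (mod 6299).

1236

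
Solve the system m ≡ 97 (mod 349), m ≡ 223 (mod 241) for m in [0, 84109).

70595

349⁻¹ mod 241: 349×212 ≡ 1 (mod 241), so 349⁻¹ ≡ 212.
m = 97 + 349×((223 − 97)×212 mod 241) = 97 + 349×202 = 70595.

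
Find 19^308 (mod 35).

19^1 ≡ 19 (mod 35)
19^2 ≡ 19^2 = 361 ≡ 11 (mod 35)
19^4 ≡ 11^2 = 121 ≡ 16 (mod 35)
19^8 ≡ 16^2 = 256 ≡ 11 (mod 35)
19^16 ≡ 11^2 = 121 ≡ 16 (mod 35)
19^32 ≡ 16^2 = 256 ≡ 11 (mod 35)
19^64 ≡ 11^2 = 121 ≡ 16 (mod 35)
19^128 ≡ 16^2 = 256 ≡ 11 (mod 35)
19^256 ≡ 11^2 = 121 ≡ 16 (mod 35)
19^308 = 19^256 × 19^32 × 19^16 × 19^4 ≡ 16 × 11 × 16 × 16 (mod 35).
Accumulate the product:
16 × 11 = 176 ≡ 1
1 × 16 = 16
16 × 16 = 256 ≡ 11

11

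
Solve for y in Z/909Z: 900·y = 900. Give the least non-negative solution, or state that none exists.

gcd(900, 909) = 9, and 9 | 900, so solutions exist.
Divide through by 9: 100·y ≡ 100 (mod 101).
100⁻¹ ≡ 100 (mod 101).
y ≡ 100·100 ≡ 1 (mod 101).
The smallest non-negative solution is y = 1.

1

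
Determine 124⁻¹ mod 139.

Run the extended Euclidean algorithm:
139 = 1·124 + 15
124 = 8·15 + 4
15 = 3·4 + 3
4 = 1·3 + 1
3 = 3·1 + 0
gcd(124, 139) = 1, so the inverse exists.
Back-substitute for 1:
1 = 1·4 − 1·3
  = −1·15 + 4·4
  = 4·124 − 33·15
  = −33·139 + 37·124
So 124⁻¹ ≡ 37 (mod 139).

37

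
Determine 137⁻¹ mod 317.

Apply the Euclidean algorithm and back-substitute:
317 = 2*137 + 43
137 = 3*43 + 8
43 = 5*8 + 3
8 = 2*3 + 2
3 = 1*2 + 1
2 = 2*1 + 0
gcd(137, 317) = 1, so the inverse exists.
Bézout: 1 = 51*317 − 118*137.
So 137⁻¹ ≡ −118 ≡ 199 (mod 317).

199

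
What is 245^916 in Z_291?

245^1 ≡ 245 (mod 291)
245^2 ≡ 245^2 = 60025 ≡ 79 (mod 291)
245^4 ≡ 79^2 = 6241 ≡ 130 (mod 291)
245^8 ≡ 130^2 = 16900 ≡ 22 (mod 291)
245^16 ≡ 22^2 = 484 ≡ 193 (mod 291)
245^32 ≡ 193^2 = 37249 ≡ 1 (mod 291)
245^64 ≡ 1^2 = 1 (mod 291)
245^128 ≡ 1^2 = 1 (mod 291)
245^256 ≡ 1^2 = 1 (mod 291)
245^512 ≡ 1^2 = 1 (mod 291)
245^916 = 245^512 · 245^256 · 245^128 · 245^16 · 245^4 ≡ 1 · 1 · 1 · 193 · 130 (mod 291).
Accumulate the product:
1 · 1 = 1
1 · 1 = 1
1 · 193 = 193
193 · 130 = 25090 ≡ 64

64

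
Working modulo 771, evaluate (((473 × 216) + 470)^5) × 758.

473 × 216 = 102168 ≡ 396 (mod 771)
396 + 470 = 866 ≡ 95 (mod 771)
(95)^5 ≡ 176 (mod 771)
176 × 758 = 133408 ≡ 25 (mod 771)

25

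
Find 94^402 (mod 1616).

402 in binary is 110010010, i.e. 402 = 256 + 128 + 16 + 2.
94^1 ≡ 94 (mod 1616)
94^2 ≡ 94^2 = 8836 ≡ 756 (mod 1616)
94^4 ≡ 756^2 = 571536 ≡ 1088 (mod 1616)
94^8 ≡ 1088^2 = 1183744 ≡ 832 (mod 1616)
94^16 ≡ 832^2 = 692224 ≡ 576 (mod 1616)
94^32 ≡ 576^2 = 331776 ≡ 496 (mod 1616)
94^64 ≡ 496^2 = 246016 ≡ 384 (mod 1616)
94^128 ≡ 384^2 = 147456 ≡ 400 (mod 1616)
94^256 ≡ 400^2 = 160000 ≡ 16 (mod 1616)
94^402 = 94^256 * 94^128 * 94^16 * 94^2 ≡ 16 * 400 * 576 * 756 (mod 1616).
Accumulate the product:
16 * 400 = 6400 ≡ 1552
1552 * 576 = 893952 ≡ 304
304 * 756 = 229824 ≡ 352

352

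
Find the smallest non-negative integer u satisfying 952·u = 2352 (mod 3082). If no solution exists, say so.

637

gcd(952, 3082) = 2, and 2 | 2352, so solutions exist.
Divide through by 2: 476·u ≡ 1176 (mod 1541).
476⁻¹ ≡ 450 (mod 1541).
u ≡ 450·1176 ≡ 637 (mod 1541).
The smallest non-negative solution is u = 637.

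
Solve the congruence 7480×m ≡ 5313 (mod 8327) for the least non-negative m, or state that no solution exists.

gcd(7480, 8327) = 11, and 11 | 5313, so solutions exist.
Divide through by 11: 680×m = 483 (mod 757).
680⁻¹ ≡ 698 (mod 757).
m ≡ 698×483 ≡ 269 (mod 757).
The smallest non-negative solution is m = 269.

269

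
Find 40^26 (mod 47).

14

26 in binary is 11010, i.e. 26 = 16 + 8 + 2.
40^1 ≡ 40 (mod 47)
40^2 ≡ 40^2 = 1600 ≡ 2 (mod 47)
40^4 ≡ 2^2 = 4 (mod 47)
40^8 ≡ 4^2 = 16 (mod 47)
40^16 ≡ 16^2 = 256 ≡ 21 (mod 47)
40^26 = 40^16 · 40^8 · 40^2 ≡ 21 · 16 · 2 (mod 47).
Accumulate the product:
21 · 16 = 336 ≡ 7
7 · 2 = 14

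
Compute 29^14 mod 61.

48

Using repeated squaring:
14 in binary is 1110, i.e. 14 = 8 + 4 + 2.
29^1 ≡ 29 (mod 61)
29^2 ≡ 29^2 = 841 ≡ 48 (mod 61)
29^4 ≡ 48^2 = 2304 ≡ 47 (mod 61)
29^8 ≡ 47^2 = 2209 ≡ 13 (mod 61)
29^14 = 29^8 × 29^4 × 29^2 ≡ 13 × 47 × 48 (mod 61).
Accumulate the product:
13 × 47 = 611 ≡ 1
1 × 48 = 48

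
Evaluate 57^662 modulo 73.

Using repeated squaring:
57^1 ≡ 57 (mod 73)
57^2 ≡ 57^2 = 3249 ≡ 37 (mod 73)
57^4 ≡ 37^2 = 1369 ≡ 55 (mod 73)
57^8 ≡ 55^2 = 3025 ≡ 32 (mod 73)
57^16 ≡ 32^2 = 1024 ≡ 2 (mod 73)
57^32 ≡ 2^2 = 4 (mod 73)
57^64 ≡ 4^2 = 16 (mod 73)
57^128 ≡ 16^2 = 256 ≡ 37 (mod 73)
57^256 ≡ 37^2 = 1369 ≡ 55 (mod 73)
57^512 ≡ 55^2 = 3025 ≡ 32 (mod 73)
57^662 = 57^512 · 57^128 · 57^16 · 57^4 · 57^2 ≡ 32 · 37 · 2 · 55 · 37 (mod 73).
Accumulate the product:
32 · 37 = 1184 ≡ 16
16 · 2 = 32
32 · 55 = 1760 ≡ 8
8 · 37 = 296 ≡ 4

4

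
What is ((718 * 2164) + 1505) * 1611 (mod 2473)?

1550

718 * 2164 = 1553752 ≡ 708 (mod 2473)
708 + 1505 = 2213
2213 * 1611 = 3565143 ≡ 1550 (mod 2473)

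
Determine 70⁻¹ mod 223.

223 = 3*70 + 13
70 = 5*13 + 5
13 = 2*5 + 3
5 = 1*3 + 2
3 = 1*2 + 1
2 = 2*1 + 0
gcd(70, 223) = 1, so the inverse exists.
Bézout: 1 = 27*223 − 86*70.
So 70⁻¹ ≡ −86 ≡ 137 (mod 223).

137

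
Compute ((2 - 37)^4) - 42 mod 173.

154

2 - 37 = -35 ≡ 138 (mod 173)
(138)^4 ≡ 23 (mod 173)
23 - 42 = -19 ≡ 154 (mod 173)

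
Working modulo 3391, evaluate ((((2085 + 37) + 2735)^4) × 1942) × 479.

650

2085 + 37 = 2122
2122 + 2735 = 4857 ≡ 1466 (mod 3391)
(1466)^4 ≡ 2084 (mod 3391)
2084 × 1942 = 4047128 ≡ 1665 (mod 3391)
1665 × 479 = 797535 ≡ 650 (mod 3391)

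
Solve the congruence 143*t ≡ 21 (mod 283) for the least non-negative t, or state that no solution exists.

14

gcd(143, 283) = 1, so a unique solution mod 283 exists.
143⁻¹ ≡ 95 (mod 283).
t ≡ 95*21 ≡ 14 (mod 283).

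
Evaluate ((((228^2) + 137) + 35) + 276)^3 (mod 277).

256

(228)^2 ≡ 185 (mod 277)
185 + 137 = 322 ≡ 45 (mod 277)
45 + 35 = 80
80 + 276 = 356 ≡ 79 (mod 277)
(79)^3 ≡ 256 (mod 277)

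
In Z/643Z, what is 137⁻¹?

643 = 4×137 + 95
137 = 1×95 + 42
95 = 2×42 + 11
42 = 3×11 + 9
11 = 1×9 + 2
9 = 4×2 + 1
2 = 2×1 + 0
gcd(137, 643) = 1, so the inverse exists.
Bézout: 1 = −62×643 + 291×137.
So 137⁻¹ ≡ 291 (mod 643).

291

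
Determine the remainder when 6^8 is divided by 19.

16

6^1 ≡ 6 (mod 19)
6^2 ≡ 6^2 = 36 ≡ 17 (mod 19)
6^4 ≡ 17^2 = 289 ≡ 4 (mod 19)
6^8 ≡ 4^2 = 16 (mod 19)
So 6^8 ≡ 16 (mod 19).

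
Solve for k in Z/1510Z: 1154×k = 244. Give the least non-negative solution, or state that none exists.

661

gcd(1154, 1510) = 2, and 2 | 244, so solutions exist.
Divide through by 2: 577×k mod 755 = 122.
577⁻¹ ≡ 123 (mod 755).
k ≡ 123×122 ≡ 661 (mod 755).
The smallest non-negative solution is k = 661.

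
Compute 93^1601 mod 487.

Using repeated squaring:
93^1 ≡ 93 (mod 487)
93^2 ≡ 93^2 = 8649 ≡ 370 (mod 487)
93^4 ≡ 370^2 = 136900 ≡ 53 (mod 487)
93^8 ≡ 53^2 = 2809 ≡ 374 (mod 487)
93^16 ≡ 374^2 = 139876 ≡ 107 (mod 487)
93^32 ≡ 107^2 = 11449 ≡ 248 (mod 487)
93^64 ≡ 248^2 = 61504 ≡ 142 (mod 487)
93^128 ≡ 142^2 = 20164 ≡ 197 (mod 487)
93^256 ≡ 197^2 = 38809 ≡ 336 (mod 487)
93^512 ≡ 336^2 = 112896 ≡ 399 (mod 487)
93^1024 ≡ 399^2 = 159201 ≡ 439 (mod 487)
93^1601 = 93^1024 · 93^512 · 93^64 · 93^1 ≡ 439 · 399 · 142 · 93 (mod 487).
Accumulate the product:
439 · 399 = 175161 ≡ 328
328 · 142 = 46576 ≡ 311
311 · 93 = 28923 ≡ 190

190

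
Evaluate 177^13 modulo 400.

17

13 in binary is 1101, i.e. 13 = 8 + 4 + 1.
177^1 ≡ 177 (mod 400)
177^2 ≡ 177^2 = 31329 ≡ 129 (mod 400)
177^4 ≡ 129^2 = 16641 ≡ 241 (mod 400)
177^8 ≡ 241^2 = 58081 ≡ 81 (mod 400)
177^13 = 177^8 × 177^4 × 177^1 ≡ 81 × 241 × 177 (mod 400).
Accumulate the product:
81 × 241 = 19521 ≡ 321
321 × 177 = 56817 ≡ 17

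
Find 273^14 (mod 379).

193

Compute successive squares:
14 in binary is 1110, i.e. 14 = 8 + 4 + 2.
273^1 ≡ 273 (mod 379)
273^2 ≡ 273^2 = 74529 ≡ 245 (mod 379)
273^4 ≡ 245^2 = 60025 ≡ 143 (mod 379)
273^8 ≡ 143^2 = 20449 ≡ 362 (mod 379)
273^14 = 273^8 * 273^4 * 273^2 ≡ 362 * 143 * 245 (mod 379).
Accumulate the product:
362 * 143 = 51766 ≡ 222
222 * 245 = 54390 ≡ 193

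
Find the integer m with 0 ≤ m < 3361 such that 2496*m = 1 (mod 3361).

By the extended Euclidean algorithm:
3361 = 1*2496 + 865
2496 = 2*865 + 766
865 = 1*766 + 99
766 = 7*99 + 73
99 = 1*73 + 26
73 = 2*26 + 21
26 = 1*21 + 5
21 = 4*5 + 1
5 = 5*1 + 0
gcd(2496, 3361) = 1, so the inverse exists.
Back-substitute for 1:
1 = 1*21 − 4*5
  = −4*26 + 5*21
  = 5*73 − 14*26
  = −14*99 + 19*73
  = 19*766 − 147*99
  = −147*865 + 166*766
  = 166*2496 − 479*865
  = −479*3361 + 645*2496
So 2496⁻¹ ≡ 645 (mod 3361).

645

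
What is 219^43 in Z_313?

90

By square-and-multiply:
43 in binary is 101011, i.e. 43 = 32 + 8 + 2 + 1.
219^1 ≡ 219 (mod 313)
219^2 ≡ 219^2 = 47961 ≡ 72 (mod 313)
219^4 ≡ 72^2 = 5184 ≡ 176 (mod 313)
219^8 ≡ 176^2 = 30976 ≡ 302 (mod 313)
219^16 ≡ 302^2 = 91204 ≡ 121 (mod 313)
219^32 ≡ 121^2 = 14641 ≡ 243 (mod 313)
219^43 = 219^32 × 219^8 × 219^2 × 219^1 ≡ 243 × 302 × 72 × 219 (mod 313).
Accumulate the product:
243 × 302 = 73386 ≡ 144
144 × 72 = 10368 ≡ 39
39 × 219 = 8541 ≡ 90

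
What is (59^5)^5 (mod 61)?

(59)^5 ≡ 29 (mod 61)
(29)^5 ≡ 21 (mod 61)

21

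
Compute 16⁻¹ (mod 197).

197 = 12·16 + 5
16 = 3·5 + 1
5 = 5·1 + 0
gcd(16, 197) = 1, so the inverse exists.
Back-substitute for 1:
1 = 1·16 − 3·5
  = −3·197 + 37·16
So 16⁻¹ ≡ 37 (mod 197).

37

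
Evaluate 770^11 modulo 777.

11 in binary is 1011, i.e. 11 = 8 + 2 + 1.
770^1 ≡ 770 (mod 777)
770^2 ≡ 770^2 = 592900 ≡ 49 (mod 777)
770^4 ≡ 49^2 = 2401 ≡ 70 (mod 777)
770^8 ≡ 70^2 = 4900 ≡ 238 (mod 777)
770^11 = 770^8 × 770^2 × 770^1 ≡ 238 × 49 × 770 (mod 777).
Accumulate the product:
238 × 49 = 11662 ≡ 7
7 × 770 = 5390 ≡ 728

728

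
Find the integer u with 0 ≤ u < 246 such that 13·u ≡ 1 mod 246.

Apply the Euclidean algorithm and back-substitute:
246 = 18*13 + 12
13 = 1*12 + 1
12 = 12*1 + 0
gcd(13, 246) = 1, so the inverse exists.
Back-substitute for 1:
1 = 1*13 − 1*12
  = −1*246 + 19*13
So 13⁻¹ ≡ 19 (mod 246).

19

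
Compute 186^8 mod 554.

186^1 ≡ 186 (mod 554)
186^2 ≡ 186^2 = 34596 ≡ 248 (mod 554)
186^4 ≡ 248^2 = 61504 ≡ 10 (mod 554)
186^8 ≡ 10^2 = 100 (mod 554)
So 186^8 ≡ 100 (mod 554).

100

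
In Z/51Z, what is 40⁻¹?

37

Run the extended Euclidean algorithm:
51 = 1·40 + 11
40 = 3·11 + 7
11 = 1·7 + 4
7 = 1·4 + 3
4 = 1·3 + 1
3 = 3·1 + 0
gcd(40, 51) = 1, so the inverse exists.
Back-substitute for 1:
1 = 1·4 − 1·3
  = −1·7 + 2·4
  = 2·11 − 3·7
  = −3·40 + 11·11
  = 11·51 − 14·40
So 40⁻¹ ≡ −14 ≡ 37 (mod 51).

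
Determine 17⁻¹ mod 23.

19

Apply the Euclidean algorithm and back-substitute:
23 = 1×17 + 6
17 = 2×6 + 5
6 = 1×5 + 1
5 = 5×1 + 0
gcd(17, 23) = 1, so the inverse exists.
Bézout: 1 = 3×23 − 4×17.
So 17⁻¹ ≡ −4 ≡ 19 (mod 23).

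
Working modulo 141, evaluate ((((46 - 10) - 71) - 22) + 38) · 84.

96

46 - 10 = 36
36 - 71 = -35 ≡ 106 (mod 141)
106 - 22 = 84
84 + 38 = 122
122 · 84 = 10248 ≡ 96 (mod 141)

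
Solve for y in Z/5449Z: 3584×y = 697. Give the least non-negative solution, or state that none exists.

gcd(3584, 5449) = 1, so a unique solution mod 5449 exists.
3584⁻¹ ≡ 4292 (mod 5449).
y ≡ 4292×697 ≡ 23 (mod 5449).

23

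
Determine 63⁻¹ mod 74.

By the extended Euclidean algorithm:
74 = 1×63 + 11
63 = 5×11 + 8
11 = 1×8 + 3
8 = 2×3 + 2
3 = 1×2 + 1
2 = 2×1 + 0
gcd(63, 74) = 1, so the inverse exists.
Back-substitute for 1:
1 = 1×3 − 1×2
  = −1×8 + 3×3
  = 3×11 − 4×8
  = −4×63 + 23×11
  = 23×74 − 27×63
So 63⁻¹ ≡ −27 ≡ 47 (mod 74).

47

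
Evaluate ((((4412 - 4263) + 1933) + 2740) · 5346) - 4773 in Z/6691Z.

6598

4412 - 4263 = 149
149 + 1933 = 2082
2082 + 2740 = 4822
4822 · 5346 = 25778412 ≡ 4680 (mod 6691)
4680 - 4773 = -93 ≡ 6598 (mod 6691)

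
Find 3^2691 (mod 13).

By square-and-multiply:
2691 in binary is 101010000011, i.e. 2691 = 2048 + 512 + 128 + 2 + 1.
3^1 ≡ 3 (mod 13)
3^2 ≡ 3^2 = 9 (mod 13)
3^4 ≡ 9^2 = 81 ≡ 3 (mod 13)
3^8 ≡ 3^2 = 9 (mod 13)
3^16 ≡ 9^2 = 81 ≡ 3 (mod 13)
3^32 ≡ 3^2 = 9 (mod 13)
3^64 ≡ 9^2 = 81 ≡ 3 (mod 13)
3^128 ≡ 3^2 = 9 (mod 13)
3^256 ≡ 9^2 = 81 ≡ 3 (mod 13)
3^512 ≡ 3^2 = 9 (mod 13)
3^1024 ≡ 9^2 = 81 ≡ 3 (mod 13)
3^2048 ≡ 3^2 = 9 (mod 13)
3^2691 = 3^2048 × 3^512 × 3^128 × 3^2 × 3^1 ≡ 9 × 9 × 9 × 9 × 3 (mod 13).
Accumulate the product:
9 × 9 = 81 ≡ 3
3 × 9 = 27 ≡ 1
1 × 9 = 9
9 × 3 = 27 ≡ 1

1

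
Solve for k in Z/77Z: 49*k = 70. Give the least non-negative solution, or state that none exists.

gcd(49, 77) = 7, and 7 | 70, so solutions exist.
Divide through by 7: 7*k ≡ 10 mod 11.
7⁻¹ ≡ 8 (mod 11).
k ≡ 8*10 ≡ 3 (mod 11).
The smallest non-negative solution is k = 3.

3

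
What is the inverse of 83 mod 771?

353

Run the extended Euclidean algorithm:
771 = 9*83 + 24
83 = 3*24 + 11
24 = 2*11 + 2
11 = 5*2 + 1
2 = 2*1 + 0
gcd(83, 771) = 1, so the inverse exists.
Back-substitute for 1:
1 = 1*11 − 5*2
  = −5*24 + 11*11
  = 11*83 − 38*24
  = −38*771 + 353*83
So 83⁻¹ ≡ 353 (mod 771).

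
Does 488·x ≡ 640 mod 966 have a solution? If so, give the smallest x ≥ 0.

128

gcd(488, 966) = 2, and 2 | 640, so solutions exist.
Divide through by 2: 244·x ≡ 320 mod 483.
244⁻¹ ≡ 97 (mod 483).
x ≡ 97·320 ≡ 128 (mod 483).
The smallest non-negative solution is x = 128.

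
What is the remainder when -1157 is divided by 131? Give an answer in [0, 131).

-1157 = -9×131 + 22, so -1157 ≡ 22 (mod 131).

22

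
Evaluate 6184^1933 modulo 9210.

6184^1 ≡ 6184 (mod 9210)
6184^2 ≡ 6184^2 = 38241856 ≡ 1936 (mod 9210)
6184^4 ≡ 1936^2 = 3748096 ≡ 8836 (mod 9210)
6184^8 ≡ 8836^2 = 78074896 ≡ 1726 (mod 9210)
6184^16 ≡ 1726^2 = 2979076 ≡ 4246 (mod 9210)
6184^32 ≡ 4246^2 = 18028516 ≡ 4546 (mod 9210)
6184^64 ≡ 4546^2 = 20666116 ≡ 8086 (mod 9210)
6184^128 ≡ 8086^2 = 65383396 ≡ 1606 (mod 9210)
6184^256 ≡ 1606^2 = 2579236 ≡ 436 (mod 9210)
6184^512 ≡ 436^2 = 190096 ≡ 5896 (mod 9210)
6184^1024 ≡ 5896^2 = 34762816 ≡ 4276 (mod 9210)
6184^1933 = 6184^1024 × 6184^512 × 6184^256 × 6184^128 × 6184^8 × 6184^4 × 6184^1 ≡ 4276 × 5896 × 436 × 1606 × 1726 × 8836 × 6184 (mod 9210).
Accumulate the product:
4276 × 5896 = 25211296 ≡ 3526
3526 × 436 = 1537336 ≡ 8476
8476 × 1606 = 13612456 ≡ 76
76 × 1726 = 131176 ≡ 2236
2236 × 8836 = 19757296 ≡ 1846
1846 × 6184 = 11415664 ≡ 4474

4474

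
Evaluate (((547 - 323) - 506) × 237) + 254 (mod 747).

650

547 - 323 = 224
224 - 506 = -282 ≡ 465 (mod 747)
465 × 237 = 110205 ≡ 396 (mod 747)
396 + 254 = 650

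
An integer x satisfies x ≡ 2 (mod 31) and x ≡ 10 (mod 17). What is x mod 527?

95

31⁻¹ mod 17: 31×11 ≡ 1 (mod 17), so 31⁻¹ ≡ 11.
x = 2 + 31×((10 − 2)×11 mod 17) = 2 + 31×3 = 95.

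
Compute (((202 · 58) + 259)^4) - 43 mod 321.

202 · 58 = 11716 ≡ 160 (mod 321)
160 + 259 = 419 ≡ 98 (mod 321)
(98)^4 ≡ 34 (mod 321)
34 - 43 = -9 ≡ 312 (mod 321)

312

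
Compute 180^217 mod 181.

180^1 ≡ 180 (mod 181)
180^2 ≡ 180^2 = 32400 ≡ 1 (mod 181)
180^4 ≡ 1^2 = 1 (mod 181)
180^8 ≡ 1^2 = 1 (mod 181)
180^16 ≡ 1^2 = 1 (mod 181)
180^32 ≡ 1^2 = 1 (mod 181)
180^64 ≡ 1^2 = 1 (mod 181)
180^128 ≡ 1^2 = 1 (mod 181)
180^217 = 180^128 · 180^64 · 180^16 · 180^8 · 180^1 ≡ 1 · 1 · 1 · 1 · 180 (mod 181).
Accumulate the product:
1 · 1 = 1
1 · 1 = 1
1 · 1 = 1
1 · 180 = 180

180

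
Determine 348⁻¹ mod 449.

By the extended Euclidean algorithm:
449 = 1·348 + 101
348 = 3·101 + 45
101 = 2·45 + 11
45 = 4·11 + 1
11 = 11·1 + 0
gcd(348, 449) = 1, so the inverse exists.
Bézout: 1 = −31·449 + 40·348.
So 348⁻¹ ≡ 40 (mod 449).

40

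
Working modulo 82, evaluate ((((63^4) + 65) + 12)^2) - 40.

38

(63)^4 ≡ 23 (mod 82)
23 + 65 = 88 ≡ 6 (mod 82)
6 + 12 = 18
(18)^2 ≡ 78 (mod 82)
78 - 40 = 38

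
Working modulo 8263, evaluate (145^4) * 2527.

(145)^4 ≡ 4914 (mod 8263)
4914 * 2527 = 12417678 ≡ 6652 (mod 8263)

6652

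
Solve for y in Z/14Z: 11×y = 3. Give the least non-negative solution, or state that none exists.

13

gcd(11, 14) = 1, so a unique solution mod 14 exists.
11⁻¹ ≡ 9 (mod 14).
y ≡ 9×3 ≡ 13 (mod 14).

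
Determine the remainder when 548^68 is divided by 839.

68 in binary is 1000100, i.e. 68 = 64 + 4.
548^1 ≡ 548 (mod 839)
548^2 ≡ 548^2 = 300304 ≡ 781 (mod 839)
548^4 ≡ 781^2 = 609961 ≡ 8 (mod 839)
548^8 ≡ 8^2 = 64 (mod 839)
548^16 ≡ 64^2 = 4096 ≡ 740 (mod 839)
548^32 ≡ 740^2 = 547600 ≡ 572 (mod 839)
548^64 ≡ 572^2 = 327184 ≡ 813 (mod 839)
548^68 = 548^64 · 548^4 ≡ 813 · 8 (mod 839).
813 · 8 = 6504 ≡ 631 (mod 839).

631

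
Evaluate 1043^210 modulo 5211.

By square-and-multiply:
210 in binary is 11010010, i.e. 210 = 128 + 64 + 16 + 2.
1043^1 ≡ 1043 (mod 5211)
1043^2 ≡ 1043^2 = 1087849 ≡ 3961 (mod 5211)
1043^4 ≡ 3961^2 = 15689521 ≡ 4411 (mod 5211)
1043^8 ≡ 4411^2 = 19456921 ≡ 4258 (mod 5211)
1043^16 ≡ 4258^2 = 18130564 ≡ 1495 (mod 5211)
1043^32 ≡ 1495^2 = 2235025 ≡ 4717 (mod 5211)
1043^64 ≡ 4717^2 = 22250089 ≡ 4330 (mod 5211)
1043^128 ≡ 4330^2 = 18748900 ≡ 4933 (mod 5211)
1043^210 = 1043^128 * 1043^64 * 1043^16 * 1043^2 ≡ 4933 * 4330 * 1495 * 3961 (mod 5211).
Accumulate the product:
4933 * 4330 = 21359890 ≡ 1
1 * 1495 = 1495
1495 * 3961 = 5921695 ≡ 1999

1999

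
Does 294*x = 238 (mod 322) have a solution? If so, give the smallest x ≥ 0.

gcd(294, 322) = 14, and 14 | 238, so solutions exist.
Divide through by 14: 21*x ≡ 17 (mod 23).
21⁻¹ ≡ 11 (mod 23).
x ≡ 11*17 ≡ 3 (mod 23).
The smallest non-negative solution is x = 3.

3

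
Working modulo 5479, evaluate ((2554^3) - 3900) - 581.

(2554)^3 ≡ 3358 (mod 5479)
3358 - 3900 = -542 ≡ 4937 (mod 5479)
4937 - 581 = 4356

4356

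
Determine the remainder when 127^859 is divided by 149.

859 in binary is 1101011011, i.e. 859 = 512 + 256 + 64 + 16 + 8 + 2 + 1.
127^1 ≡ 127 (mod 149)
127^2 ≡ 127^2 = 16129 ≡ 37 (mod 149)
127^4 ≡ 37^2 = 1369 ≡ 28 (mod 149)
127^8 ≡ 28^2 = 784 ≡ 39 (mod 149)
127^16 ≡ 39^2 = 1521 ≡ 31 (mod 149)
127^32 ≡ 31^2 = 961 ≡ 67 (mod 149)
127^64 ≡ 67^2 = 4489 ≡ 19 (mod 149)
127^128 ≡ 19^2 = 361 ≡ 63 (mod 149)
127^256 ≡ 63^2 = 3969 ≡ 95 (mod 149)
127^512 ≡ 95^2 = 9025 ≡ 85 (mod 149)
127^859 = 127^512 × 127^256 × 127^64 × 127^16 × 127^8 × 127^2 × 127^1 ≡ 85 × 95 × 19 × 31 × 39 × 37 × 127 (mod 149).
Accumulate the product:
85 × 95 = 8075 ≡ 29
29 × 19 = 551 ≡ 104
104 × 31 = 3224 ≡ 95
95 × 39 = 3705 ≡ 129
129 × 37 = 4773 ≡ 5
5 × 127 = 635 ≡ 39

39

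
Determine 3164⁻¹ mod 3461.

3461 = 1*3164 + 297
3164 = 10*297 + 194
297 = 1*194 + 103
194 = 1*103 + 91
103 = 1*91 + 12
91 = 7*12 + 7
12 = 1*7 + 5
7 = 1*5 + 2
5 = 2*2 + 1
2 = 2*1 + 0
gcd(3164, 3461) = 1, so the inverse exists.
Bézout: 1 = 1321*3461 − 1445*3164.
So 3164⁻¹ ≡ −1445 ≡ 2016 (mod 3461).

2016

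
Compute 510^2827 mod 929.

By square-and-multiply:
2827 in binary is 101100001011, i.e. 2827 = 2048 + 512 + 256 + 8 + 2 + 1.
510^1 ≡ 510 (mod 929)
510^2 ≡ 510^2 = 260100 ≡ 909 (mod 929)
510^4 ≡ 909^2 = 826281 ≡ 400 (mod 929)
510^8 ≡ 400^2 = 160000 ≡ 212 (mod 929)
510^16 ≡ 212^2 = 44944 ≡ 352 (mod 929)
510^32 ≡ 352^2 = 123904 ≡ 347 (mod 929)
510^64 ≡ 347^2 = 120409 ≡ 568 (mod 929)
510^128 ≡ 568^2 = 322624 ≡ 261 (mod 929)
510^256 ≡ 261^2 = 68121 ≡ 304 (mod 929)
510^512 ≡ 304^2 = 92416 ≡ 445 (mod 929)
510^1024 ≡ 445^2 = 198025 ≡ 148 (mod 929)
510^2048 ≡ 148^2 = 21904 ≡ 537 (mod 929)
510^2827 = 510^2048 · 510^512 · 510^256 · 510^8 · 510^2 · 510^1 ≡ 537 · 445 · 304 · 212 · 909 · 510 (mod 929).
Accumulate the product:
537 · 445 = 238965 ≡ 212
212 · 304 = 64448 ≡ 347
347 · 212 = 73564 ≡ 173
173 · 909 = 157257 ≡ 256
256 · 510 = 130560 ≡ 500

500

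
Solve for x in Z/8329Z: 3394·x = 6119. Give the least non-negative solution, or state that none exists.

gcd(3394, 8329) = 1, so a unique solution mod 8329 exists.
3394⁻¹ ≡ 3070 (mod 8329).
x ≡ 3070·6119 ≡ 3435 (mod 8329).

3435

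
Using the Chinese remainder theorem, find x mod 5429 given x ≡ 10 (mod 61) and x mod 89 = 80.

2572

61⁻¹ mod 89: 61*54 ≡ 1 (mod 89), so 61⁻¹ ≡ 54.
x = 10 + 61*((80 − 10)*54 mod 89) = 10 + 61*42 = 2572.
Check: 2572 mod 61 = 10, 2572 mod 89 = 80. ✓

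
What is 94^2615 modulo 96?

Using repeated squaring:
94^1 ≡ 94 (mod 96)
94^2 ≡ 94^2 = 8836 ≡ 4 (mod 96)
94^4 ≡ 4^2 = 16 (mod 96)
94^8 ≡ 16^2 = 256 ≡ 64 (mod 96)
94^16 ≡ 64^2 = 4096 ≡ 64 (mod 96)
94^32 ≡ 64^2 = 4096 ≡ 64 (mod 96)
94^64 ≡ 64^2 = 4096 ≡ 64 (mod 96)
94^128 ≡ 64^2 = 4096 ≡ 64 (mod 96)
94^256 ≡ 64^2 = 4096 ≡ 64 (mod 96)
94^512 ≡ 64^2 = 4096 ≡ 64 (mod 96)
94^1024 ≡ 64^2 = 4096 ≡ 64 (mod 96)
94^2048 ≡ 64^2 = 4096 ≡ 64 (mod 96)
94^2615 = 94^2048 · 94^512 · 94^32 · 94^16 · 94^4 · 94^2 · 94^1 ≡ 64 · 64 · 64 · 64 · 16 · 4 · 94 (mod 96).
Accumulate the product:
64 · 64 = 4096 ≡ 64
64 · 64 = 4096 ≡ 64
64 · 64 = 4096 ≡ 64
64 · 16 = 1024 ≡ 64
64 · 4 = 256 ≡ 64
64 · 94 = 6016 ≡ 64

64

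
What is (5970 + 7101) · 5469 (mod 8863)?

5204

5970 + 7101 = 13071 ≡ 4208 (mod 8863)
4208 · 5469 = 23013552 ≡ 5204 (mod 8863)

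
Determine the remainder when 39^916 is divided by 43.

Compute successive squares:
916 in binary is 1110010100, i.e. 916 = 512 + 256 + 128 + 16 + 4.
39^1 ≡ 39 (mod 43)
39^2 ≡ 39^2 = 1521 ≡ 16 (mod 43)
39^4 ≡ 16^2 = 256 ≡ 41 (mod 43)
39^8 ≡ 41^2 = 1681 ≡ 4 (mod 43)
39^16 ≡ 4^2 = 16 (mod 43)
39^32 ≡ 16^2 = 256 ≡ 41 (mod 43)
39^64 ≡ 41^2 = 1681 ≡ 4 (mod 43)
39^128 ≡ 4^2 = 16 (mod 43)
39^256 ≡ 16^2 = 256 ≡ 41 (mod 43)
39^512 ≡ 41^2 = 1681 ≡ 4 (mod 43)
39^916 = 39^512 · 39^256 · 39^128 · 39^16 · 39^4 ≡ 4 · 41 · 16 · 16 · 41 (mod 43).
Accumulate the product:
4 · 41 = 164 ≡ 35
35 · 16 = 560 ≡ 1
1 · 16 = 16
16 · 41 = 656 ≡ 11

11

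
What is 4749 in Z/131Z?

33

4749 = 36*131 + 33, so 4749 ≡ 33 (mod 131).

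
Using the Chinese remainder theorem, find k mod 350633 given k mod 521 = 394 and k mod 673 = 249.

521⁻¹ mod 673: 521*642 ≡ 1 (mod 673), so 521⁻¹ ≡ 642.
k = 394 + 521*((249 − 394)*642 mod 673) = 394 + 521*457 = 238491.
Check: 238491 mod 521 = 394, 238491 mod 673 = 249. ✓

238491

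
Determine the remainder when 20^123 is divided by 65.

5

Using repeated squaring:
123 in binary is 1111011, i.e. 123 = 64 + 32 + 16 + 8 + 2 + 1.
20^1 ≡ 20 (mod 65)
20^2 ≡ 20^2 = 400 ≡ 10 (mod 65)
20^4 ≡ 10^2 = 100 ≡ 35 (mod 65)
20^8 ≡ 35^2 = 1225 ≡ 55 (mod 65)
20^16 ≡ 55^2 = 3025 ≡ 35 (mod 65)
20^32 ≡ 35^2 = 1225 ≡ 55 (mod 65)
20^64 ≡ 55^2 = 3025 ≡ 35 (mod 65)
20^123 = 20^64 × 20^32 × 20^16 × 20^8 × 20^2 × 20^1 ≡ 35 × 55 × 35 × 55 × 10 × 20 (mod 65).
Accumulate the product:
35 × 55 = 1925 ≡ 40
40 × 35 = 1400 ≡ 35
35 × 55 = 1925 ≡ 40
40 × 10 = 400 ≡ 10
10 × 20 = 200 ≡ 5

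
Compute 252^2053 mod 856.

Using repeated squaring:
2053 in binary is 100000000101, i.e. 2053 = 2048 + 4 + 1.
252^1 ≡ 252 (mod 856)
252^2 ≡ 252^2 = 63504 ≡ 160 (mod 856)
252^4 ≡ 160^2 = 25600 ≡ 776 (mod 856)
252^8 ≡ 776^2 = 602176 ≡ 408 (mod 856)
252^16 ≡ 408^2 = 166464 ≡ 400 (mod 856)
252^32 ≡ 400^2 = 160000 ≡ 784 (mod 856)
252^64 ≡ 784^2 = 614656 ≡ 48 (mod 856)
252^128 ≡ 48^2 = 2304 ≡ 592 (mod 856)
252^256 ≡ 592^2 = 350464 ≡ 360 (mod 856)
252^512 ≡ 360^2 = 129600 ≡ 344 (mod 856)
252^1024 ≡ 344^2 = 118336 ≡ 208 (mod 856)
252^2048 ≡ 208^2 = 43264 ≡ 464 (mod 856)
252^2053 = 252^2048 · 252^4 · 252^1 ≡ 464 · 776 · 252 (mod 856).
Accumulate the product:
464 · 776 = 360064 ≡ 544
544 · 252 = 137088 ≡ 128

128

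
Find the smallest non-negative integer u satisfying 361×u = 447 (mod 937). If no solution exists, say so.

375

gcd(361, 937) = 1, so a unique solution mod 937 exists.
361⁻¹ ≡ 353 (mod 937).
u ≡ 353×447 ≡ 375 (mod 937).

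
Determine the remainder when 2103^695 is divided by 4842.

4365

By square-and-multiply:
695 in binary is 1010110111, i.e. 695 = 512 + 128 + 32 + 16 + 4 + 2 + 1.
2103^1 ≡ 2103 (mod 4842)
2103^2 ≡ 2103^2 = 4422609 ≡ 1863 (mod 4842)
2103^4 ≡ 1863^2 = 3470769 ≡ 3897 (mod 4842)
2103^8 ≡ 3897^2 = 15186609 ≡ 2097 (mod 4842)
2103^16 ≡ 2097^2 = 4397409 ≡ 873 (mod 4842)
2103^32 ≡ 873^2 = 762129 ≡ 1935 (mod 4842)
2103^64 ≡ 1935^2 = 3744225 ≡ 1359 (mod 4842)
2103^128 ≡ 1359^2 = 1846881 ≡ 2079 (mod 4842)
2103^256 ≡ 2079^2 = 4322241 ≡ 3177 (mod 4842)
2103^512 ≡ 3177^2 = 10093329 ≡ 2601 (mod 4842)
2103^695 = 2103^512 · 2103^128 · 2103^32 · 2103^16 · 2103^4 · 2103^2 · 2103^1 ≡ 2601 · 2079 · 1935 · 873 · 3897 · 1863 · 2103 (mod 4842).
Accumulate the product:
2601 · 2079 = 5407479 ≡ 3807
3807 · 1935 = 7366545 ≡ 1863
1863 · 873 = 1626399 ≡ 4329
4329 · 3897 = 16870113 ≡ 585
585 · 1863 = 1089855 ≡ 405
405 · 2103 = 851715 ≡ 4365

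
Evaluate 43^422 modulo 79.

4

Using repeated squaring:
43^1 ≡ 43 (mod 79)
43^2 ≡ 43^2 = 1849 ≡ 32 (mod 79)
43^4 ≡ 32^2 = 1024 ≡ 76 (mod 79)
43^8 ≡ 76^2 = 5776 ≡ 9 (mod 79)
43^16 ≡ 9^2 = 81 ≡ 2 (mod 79)
43^32 ≡ 2^2 = 4 (mod 79)
43^64 ≡ 4^2 = 16 (mod 79)
43^128 ≡ 16^2 = 256 ≡ 19 (mod 79)
43^256 ≡ 19^2 = 361 ≡ 45 (mod 79)
43^422 = 43^256 · 43^128 · 43^32 · 43^4 · 43^2 ≡ 45 · 19 · 4 · 76 · 32 (mod 79).
Accumulate the product:
45 · 19 = 855 ≡ 65
65 · 4 = 260 ≡ 23
23 · 76 = 1748 ≡ 10
10 · 32 = 320 ≡ 4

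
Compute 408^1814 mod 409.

Using repeated squaring:
1814 in binary is 11100010110, i.e. 1814 = 1024 + 512 + 256 + 16 + 4 + 2.
408^1 ≡ 408 (mod 409)
408^2 ≡ 408^2 = 166464 ≡ 1 (mod 409)
408^4 ≡ 1^2 = 1 (mod 409)
408^8 ≡ 1^2 = 1 (mod 409)
408^16 ≡ 1^2 = 1 (mod 409)
408^32 ≡ 1^2 = 1 (mod 409)
408^64 ≡ 1^2 = 1 (mod 409)
408^128 ≡ 1^2 = 1 (mod 409)
408^256 ≡ 1^2 = 1 (mod 409)
408^512 ≡ 1^2 = 1 (mod 409)
408^1024 ≡ 1^2 = 1 (mod 409)
408^1814 = 408^1024 * 408^512 * 408^256 * 408^16 * 408^4 * 408^2 ≡ 1 * 1 * 1 * 1 * 1 * 1 (mod 409).
Accumulate the product:
1 * 1 = 1
1 * 1 = 1
1 * 1 = 1
1 * 1 = 1
1 * 1 = 1

1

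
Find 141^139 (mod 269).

107

Compute successive squares:
141^1 ≡ 141 (mod 269)
141^2 ≡ 141^2 = 19881 ≡ 244 (mod 269)
141^4 ≡ 244^2 = 59536 ≡ 87 (mod 269)
141^8 ≡ 87^2 = 7569 ≡ 37 (mod 269)
141^16 ≡ 37^2 = 1369 ≡ 24 (mod 269)
141^32 ≡ 24^2 = 576 ≡ 38 (mod 269)
141^64 ≡ 38^2 = 1444 ≡ 99 (mod 269)
141^128 ≡ 99^2 = 9801 ≡ 117 (mod 269)
141^139 = 141^128 * 141^8 * 141^2 * 141^1 ≡ 117 * 37 * 244 * 141 (mod 269).
Accumulate the product:
117 * 37 = 4329 ≡ 25
25 * 244 = 6100 ≡ 182
182 * 141 = 25662 ≡ 107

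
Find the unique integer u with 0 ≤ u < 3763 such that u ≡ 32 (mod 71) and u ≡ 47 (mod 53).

71⁻¹ mod 53: 71*3 ≡ 1 (mod 53), so 71⁻¹ ≡ 3.
u = 32 + 71*((47 − 32)*3 mod 53) = 32 + 71*45 = 3227.
Check: 3227 mod 71 = 32, 3227 mod 53 = 47. ✓

3227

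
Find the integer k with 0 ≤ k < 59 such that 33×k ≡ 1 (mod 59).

34

By the extended Euclidean algorithm:
59 = 1×33 + 26
33 = 1×26 + 7
26 = 3×7 + 5
7 = 1×5 + 2
5 = 2×2 + 1
2 = 2×1 + 0
gcd(33, 59) = 1, so the inverse exists.
Bézout: 1 = 14×59 − 25×33.
So 33⁻¹ ≡ −25 ≡ 34 (mod 59).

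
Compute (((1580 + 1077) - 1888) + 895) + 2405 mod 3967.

102

1580 + 1077 = 2657
2657 - 1888 = 769
769 + 895 = 1664
1664 + 2405 = 4069 ≡ 102 (mod 3967)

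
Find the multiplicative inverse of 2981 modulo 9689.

9689 = 3*2981 + 746
2981 = 3*746 + 743
746 = 1*743 + 3
743 = 247*3 + 2
3 = 1*2 + 1
2 = 2*1 + 0
gcd(2981, 9689) = 1, so the inverse exists.
Bézout: 1 = 995*9689 − 3234*2981.
So 2981⁻¹ ≡ −3234 ≡ 6455 (mod 9689).

6455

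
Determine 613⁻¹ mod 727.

727 = 1·613 + 114
613 = 5·114 + 43
114 = 2·43 + 28
43 = 1·28 + 15
28 = 1·15 + 13
15 = 1·13 + 2
13 = 6·2 + 1
2 = 2·1 + 0
gcd(613, 727) = 1, so the inverse exists.
Bézout: 1 = 285·727 − 338·613.
So 613⁻¹ ≡ −338 ≡ 389 (mod 727).

389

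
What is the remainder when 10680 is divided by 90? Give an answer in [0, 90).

60

10680 = 118·90 + 60, so 10680 ≡ 60 (mod 90).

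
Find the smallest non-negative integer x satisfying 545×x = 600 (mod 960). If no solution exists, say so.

gcd(545, 960) = 5, and 5 | 600, so solutions exist.
Divide through by 5: 109×x = 120 (mod 192).
109⁻¹ ≡ 37 (mod 192).
x ≡ 37×120 ≡ 24 (mod 192).
The smallest non-negative solution is x = 24.

24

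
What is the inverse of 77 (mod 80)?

Run the extended Euclidean algorithm:
80 = 1*77 + 3
77 = 25*3 + 2
3 = 1*2 + 1
2 = 2*1 + 0
gcd(77, 80) = 1, so the inverse exists.
Bézout: 1 = 26*80 − 27*77.
So 77⁻¹ ≡ −27 ≡ 53 (mod 80).

53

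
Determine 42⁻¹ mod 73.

Run the extended Euclidean algorithm:
73 = 1·42 + 31
42 = 1·31 + 11
31 = 2·11 + 9
11 = 1·9 + 2
9 = 4·2 + 1
2 = 2·1 + 0
gcd(42, 73) = 1, so the inverse exists.
Bézout: 1 = 19·73 − 33·42.
So 42⁻¹ ≡ −33 ≡ 40 (mod 73).

40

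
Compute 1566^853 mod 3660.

By square-and-multiply:
853 in binary is 1101010101, i.e. 853 = 512 + 256 + 64 + 16 + 4 + 1.
1566^1 ≡ 1566 (mod 3660)
1566^2 ≡ 1566^2 = 2452356 ≡ 156 (mod 3660)
1566^4 ≡ 156^2 = 24336 ≡ 2376 (mod 3660)
1566^8 ≡ 2376^2 = 5645376 ≡ 1656 (mod 3660)
1566^16 ≡ 1656^2 = 2742336 ≡ 996 (mod 3660)
1566^32 ≡ 996^2 = 992016 ≡ 156 (mod 3660)
1566^64 ≡ 156^2 = 24336 ≡ 2376 (mod 3660)
1566^128 ≡ 2376^2 = 5645376 ≡ 1656 (mod 3660)
1566^256 ≡ 1656^2 = 2742336 ≡ 996 (mod 3660)
1566^512 ≡ 996^2 = 992016 ≡ 156 (mod 3660)
1566^853 = 1566^512 · 1566^256 · 1566^64 · 1566^16 · 1566^4 · 1566^1 ≡ 156 · 996 · 2376 · 996 · 2376 · 1566 (mod 3660).
Accumulate the product:
156 · 996 = 155376 ≡ 1656
1656 · 2376 = 3934656 ≡ 156
156 · 996 = 155376 ≡ 1656
1656 · 2376 = 3934656 ≡ 156
156 · 1566 = 244296 ≡ 2736

2736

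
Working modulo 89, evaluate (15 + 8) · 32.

24

15 + 8 = 23
23 · 32 = 736 ≡ 24 (mod 89)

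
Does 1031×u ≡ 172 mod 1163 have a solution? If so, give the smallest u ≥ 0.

gcd(1031, 1163) = 1, so a unique solution mod 1163 exists.
1031⁻¹ ≡ 837 (mod 1163).
u ≡ 837×172 ≡ 915 (mod 1163).

915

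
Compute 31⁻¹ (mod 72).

7

Run the extended Euclidean algorithm:
72 = 2·31 + 10
31 = 3·10 + 1
10 = 10·1 + 0
gcd(31, 72) = 1, so the inverse exists.
Back-substitute for 1:
1 = 1·31 − 3·10
  = −3·72 + 7·31
So 31⁻¹ ≡ 7 (mod 72).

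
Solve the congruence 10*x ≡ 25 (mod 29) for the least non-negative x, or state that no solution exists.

17

gcd(10, 29) = 1, so a unique solution mod 29 exists.
10⁻¹ ≡ 3 (mod 29).
x ≡ 3*25 ≡ 17 (mod 29).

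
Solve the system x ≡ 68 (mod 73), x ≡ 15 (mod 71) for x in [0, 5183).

73⁻¹ mod 71: 73*36 ≡ 1 (mod 71), so 73⁻¹ ≡ 36.
x = 68 + 73*((15 − 68)*36 mod 71) = 68 + 73*9 = 725.
Check: 725 mod 73 = 68, 725 mod 71 = 15. ✓

725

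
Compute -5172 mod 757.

-5172 = -7*757 + 127, so -5172 ≡ 127 (mod 757).

127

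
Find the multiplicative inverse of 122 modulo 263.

166

Apply the Euclidean algorithm and back-substitute:
263 = 2·122 + 19
122 = 6·19 + 8
19 = 2·8 + 3
8 = 2·3 + 2
3 = 1·2 + 1
2 = 2·1 + 0
gcd(122, 263) = 1, so the inverse exists.
Bézout: 1 = 45·263 − 97·122.
So 122⁻¹ ≡ −97 ≡ 166 (mod 263).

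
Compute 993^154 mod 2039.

71

Using repeated squaring:
154 in binary is 10011010, i.e. 154 = 128 + 16 + 8 + 2.
993^1 ≡ 993 (mod 2039)
993^2 ≡ 993^2 = 986049 ≡ 1212 (mod 2039)
993^4 ≡ 1212^2 = 1468944 ≡ 864 (mod 2039)
993^8 ≡ 864^2 = 746496 ≡ 222 (mod 2039)
993^16 ≡ 222^2 = 49284 ≡ 348 (mod 2039)
993^32 ≡ 348^2 = 121104 ≡ 803 (mod 2039)
993^64 ≡ 803^2 = 644809 ≡ 485 (mod 2039)
993^128 ≡ 485^2 = 235225 ≡ 740 (mod 2039)
993^154 = 993^128 · 993^16 · 993^8 · 993^2 ≡ 740 · 348 · 222 · 1212 (mod 2039).
Accumulate the product:
740 · 348 = 257520 ≡ 606
606 · 222 = 134532 ≡ 1997
1997 · 1212 = 2420364 ≡ 71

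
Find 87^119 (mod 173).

119 in binary is 1110111, i.e. 119 = 64 + 32 + 16 + 4 + 2 + 1.
87^1 ≡ 87 (mod 173)
87^2 ≡ 87^2 = 7569 ≡ 130 (mod 173)
87^4 ≡ 130^2 = 16900 ≡ 119 (mod 173)
87^8 ≡ 119^2 = 14161 ≡ 148 (mod 173)
87^16 ≡ 148^2 = 21904 ≡ 106 (mod 173)
87^32 ≡ 106^2 = 11236 ≡ 164 (mod 173)
87^64 ≡ 164^2 = 26896 ≡ 81 (mod 173)
87^119 = 87^64 · 87^32 · 87^16 · 87^4 · 87^2 · 87^1 ≡ 81 · 164 · 106 · 119 · 130 · 87 (mod 173).
Accumulate the product:
81 · 164 = 13284 ≡ 136
136 · 106 = 14416 ≡ 57
57 · 119 = 6783 ≡ 36
36 · 130 = 4680 ≡ 9
9 · 87 = 783 ≡ 91

91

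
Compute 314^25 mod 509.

11

Using repeated squaring:
25 in binary is 11001, i.e. 25 = 16 + 8 + 1.
314^1 ≡ 314 (mod 509)
314^2 ≡ 314^2 = 98596 ≡ 359 (mod 509)
314^4 ≡ 359^2 = 128881 ≡ 104 (mod 509)
314^8 ≡ 104^2 = 10816 ≡ 127 (mod 509)
314^16 ≡ 127^2 = 16129 ≡ 350 (mod 509)
314^25 = 314^16 × 314^8 × 314^1 ≡ 350 × 127 × 314 (mod 509).
Accumulate the product:
350 × 127 = 44450 ≡ 167
167 × 314 = 52438 ≡ 11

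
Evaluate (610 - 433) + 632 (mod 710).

99

610 - 433 = 177
177 + 632 = 809 ≡ 99 (mod 710)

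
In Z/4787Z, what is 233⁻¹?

4787 = 20·233 + 127
233 = 1·127 + 106
127 = 1·106 + 21
106 = 5·21 + 1
21 = 21·1 + 0
gcd(233, 4787) = 1, so the inverse exists.
Back-substitute for 1:
1 = 1·106 − 5·21
  = −5·127 + 6·106
  = 6·233 − 11·127
  = −11·4787 + 226·233
So 233⁻¹ ≡ 226 (mod 4787).

226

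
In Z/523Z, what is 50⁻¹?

136

523 = 10*50 + 23
50 = 2*23 + 4
23 = 5*4 + 3
4 = 1*3 + 1
3 = 3*1 + 0
gcd(50, 523) = 1, so the inverse exists.
Bézout: 1 = −13*523 + 136*50.
So 50⁻¹ ≡ 136 (mod 523).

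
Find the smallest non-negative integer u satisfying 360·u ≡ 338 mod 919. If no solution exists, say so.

gcd(360, 919) = 1, so a unique solution mod 919 exists.
360⁻¹ ≡ 411 (mod 919).
u ≡ 411·338 ≡ 149 (mod 919).

149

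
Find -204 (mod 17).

0

-204 = -12·17 + 0, so -204 ≡ 0 (mod 17).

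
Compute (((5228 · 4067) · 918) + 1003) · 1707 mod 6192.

5228 · 4067 = 21262276 ≡ 5140 (mod 6192)
5140 · 918 = 4718520 ≡ 216 (mod 6192)
216 + 1003 = 1219
1219 · 1707 = 2080833 ≡ 321 (mod 6192)

321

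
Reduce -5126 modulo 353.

-5126 = -15·353 + 169, so -5126 ≡ 169 (mod 353).

169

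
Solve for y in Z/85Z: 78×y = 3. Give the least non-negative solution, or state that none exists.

gcd(78, 85) = 1, so a unique solution mod 85 exists.
78⁻¹ ≡ 12 (mod 85).
y ≡ 12×3 ≡ 36 (mod 85).

36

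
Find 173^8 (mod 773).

47

By square-and-multiply:
173^1 ≡ 173 (mod 773)
173^2 ≡ 173^2 = 29929 ≡ 555 (mod 773)
173^4 ≡ 555^2 = 308025 ≡ 371 (mod 773)
173^8 ≡ 371^2 = 137641 ≡ 47 (mod 773)
So 173^8 ≡ 47 (mod 773).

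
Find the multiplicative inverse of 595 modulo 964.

755

964 = 1·595 + 369
595 = 1·369 + 226
369 = 1·226 + 143
226 = 1·143 + 83
143 = 1·83 + 60
83 = 1·60 + 23
60 = 2·23 + 14
23 = 1·14 + 9
14 = 1·9 + 5
9 = 1·5 + 4
5 = 1·4 + 1
4 = 4·1 + 0
gcd(595, 964) = 1, so the inverse exists.
Bézout: 1 = 129·964 − 209·595.
So 595⁻¹ ≡ −209 ≡ 755 (mod 964).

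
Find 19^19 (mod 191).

19^1 ≡ 19 (mod 191)
19^2 ≡ 19^2 = 361 ≡ 170 (mod 191)
19^4 ≡ 170^2 = 28900 ≡ 59 (mod 191)
19^8 ≡ 59^2 = 3481 ≡ 43 (mod 191)
19^16 ≡ 43^2 = 1849 ≡ 130 (mod 191)
19^19 = 19^16 × 19^2 × 19^1 ≡ 130 × 170 × 19 (mod 191).
Accumulate the product:
130 × 170 = 22100 ≡ 135
135 × 19 = 2565 ≡ 82

82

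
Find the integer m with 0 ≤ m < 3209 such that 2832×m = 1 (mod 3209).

715

Apply the Euclidean algorithm and back-substitute:
3209 = 1×2832 + 377
2832 = 7×377 + 193
377 = 1×193 + 184
193 = 1×184 + 9
184 = 20×9 + 4
9 = 2×4 + 1
4 = 4×1 + 0
gcd(2832, 3209) = 1, so the inverse exists.
Back-substitute for 1:
1 = 1×9 − 2×4
  = −2×184 + 41×9
  = 41×193 − 43×184
  = −43×377 + 84×193
  = 84×2832 − 631×377
  = −631×3209 + 715×2832
So 2832⁻¹ ≡ 715 (mod 3209).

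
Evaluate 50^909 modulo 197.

909 in binary is 1110001101, i.e. 909 = 512 + 256 + 128 + 8 + 4 + 1.
50^1 ≡ 50 (mod 197)
50^2 ≡ 50^2 = 2500 ≡ 136 (mod 197)
50^4 ≡ 136^2 = 18496 ≡ 175 (mod 197)
50^8 ≡ 175^2 = 30625 ≡ 90 (mod 197)
50^16 ≡ 90^2 = 8100 ≡ 23 (mod 197)
50^32 ≡ 23^2 = 529 ≡ 135 (mod 197)
50^64 ≡ 135^2 = 18225 ≡ 101 (mod 197)
50^128 ≡ 101^2 = 10201 ≡ 154 (mod 197)
50^256 ≡ 154^2 = 23716 ≡ 76 (mod 197)
50^512 ≡ 76^2 = 5776 ≡ 63 (mod 197)
50^909 = 50^512 · 50^256 · 50^128 · 50^8 · 50^4 · 50^1 ≡ 63 · 76 · 154 · 90 · 175 · 50 (mod 197).
Accumulate the product:
63 · 76 = 4788 ≡ 60
60 · 154 = 9240 ≡ 178
178 · 90 = 16020 ≡ 63
63 · 175 = 11025 ≡ 190
190 · 50 = 9500 ≡ 44

44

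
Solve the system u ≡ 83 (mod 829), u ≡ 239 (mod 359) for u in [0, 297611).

282772

829⁻¹ mod 359: 829×207 ≡ 1 (mod 359), so 829⁻¹ ≡ 207.
u = 83 + 829×((239 − 83)×207 mod 359) = 83 + 829×341 = 282772.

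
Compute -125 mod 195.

-125 = -1·195 + 70, so -125 ≡ 70 (mod 195).

70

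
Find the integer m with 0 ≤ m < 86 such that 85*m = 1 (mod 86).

85

86 = 1·85 + 1
85 = 85·1 + 0
gcd(85, 86) = 1, so the inverse exists.
Back-substitute for 1:
1 = 1·86 − 1·85
So 85⁻¹ ≡ −1 ≡ 85 (mod 86).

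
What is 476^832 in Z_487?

77

By square-and-multiply:
832 in binary is 1101000000, i.e. 832 = 512 + 256 + 64.
476^1 ≡ 476 (mod 487)
476^2 ≡ 476^2 = 226576 ≡ 121 (mod 487)
476^4 ≡ 121^2 = 14641 ≡ 31 (mod 487)
476^8 ≡ 31^2 = 961 ≡ 474 (mod 487)
476^16 ≡ 474^2 = 224676 ≡ 169 (mod 487)
476^32 ≡ 169^2 = 28561 ≡ 315 (mod 487)
476^64 ≡ 315^2 = 99225 ≡ 364 (mod 487)
476^128 ≡ 364^2 = 132496 ≡ 32 (mod 487)
476^256 ≡ 32^2 = 1024 ≡ 50 (mod 487)
476^512 ≡ 50^2 = 2500 ≡ 65 (mod 487)
476^832 = 476^512 * 476^256 * 476^64 ≡ 65 * 50 * 364 (mod 487).
Accumulate the product:
65 * 50 = 3250 ≡ 328
328 * 364 = 119392 ≡ 77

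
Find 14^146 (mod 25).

Compute successive squares:
14^1 ≡ 14 (mod 25)
14^2 ≡ 14^2 = 196 ≡ 21 (mod 25)
14^4 ≡ 21^2 = 441 ≡ 16 (mod 25)
14^8 ≡ 16^2 = 256 ≡ 6 (mod 25)
14^16 ≡ 6^2 = 36 ≡ 11 (mod 25)
14^32 ≡ 11^2 = 121 ≡ 21 (mod 25)
14^64 ≡ 21^2 = 441 ≡ 16 (mod 25)
14^128 ≡ 16^2 = 256 ≡ 6 (mod 25)
14^146 = 14^128 * 14^16 * 14^2 ≡ 6 * 11 * 21 (mod 25).
Accumulate the product:
6 * 11 = 66 ≡ 16
16 * 21 = 336 ≡ 11

11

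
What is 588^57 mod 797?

57 in binary is 111001, i.e. 57 = 32 + 16 + 8 + 1.
588^1 ≡ 588 (mod 797)
588^2 ≡ 588^2 = 345744 ≡ 643 (mod 797)
588^4 ≡ 643^2 = 413449 ≡ 603 (mod 797)
588^8 ≡ 603^2 = 363609 ≡ 177 (mod 797)
588^16 ≡ 177^2 = 31329 ≡ 246 (mod 797)
588^32 ≡ 246^2 = 60516 ≡ 741 (mod 797)
588^57 = 588^32 * 588^16 * 588^8 * 588^1 ≡ 741 * 246 * 177 * 588 (mod 797).
Accumulate the product:
741 * 246 = 182286 ≡ 570
570 * 177 = 100890 ≡ 468
468 * 588 = 275184 ≡ 219

219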